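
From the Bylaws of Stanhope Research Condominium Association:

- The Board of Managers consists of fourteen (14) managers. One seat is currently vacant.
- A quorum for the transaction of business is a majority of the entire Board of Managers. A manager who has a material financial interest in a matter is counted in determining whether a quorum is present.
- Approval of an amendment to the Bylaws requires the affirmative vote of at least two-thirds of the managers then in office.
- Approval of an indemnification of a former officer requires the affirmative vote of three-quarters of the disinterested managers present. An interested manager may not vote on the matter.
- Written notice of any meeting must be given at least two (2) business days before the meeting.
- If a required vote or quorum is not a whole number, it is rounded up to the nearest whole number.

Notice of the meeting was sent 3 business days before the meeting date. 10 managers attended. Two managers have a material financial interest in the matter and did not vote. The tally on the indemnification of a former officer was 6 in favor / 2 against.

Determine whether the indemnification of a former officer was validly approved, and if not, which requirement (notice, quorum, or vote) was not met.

Valid — all requirements satisfied.

Notice: 3 business days given; 2 required (3 ≥ 2). Satisfied.
Quorum: 10 present (interested managers count toward quorum); quorum is 8. Satisfied.
Vote: the indemnification of a former officer requires three-fourths of the disinterested managers present (10 − 2 = 8). 3/4 of 8 = 6, so 6 affirmative votes are needed; 6 voted in favor. Satisfied.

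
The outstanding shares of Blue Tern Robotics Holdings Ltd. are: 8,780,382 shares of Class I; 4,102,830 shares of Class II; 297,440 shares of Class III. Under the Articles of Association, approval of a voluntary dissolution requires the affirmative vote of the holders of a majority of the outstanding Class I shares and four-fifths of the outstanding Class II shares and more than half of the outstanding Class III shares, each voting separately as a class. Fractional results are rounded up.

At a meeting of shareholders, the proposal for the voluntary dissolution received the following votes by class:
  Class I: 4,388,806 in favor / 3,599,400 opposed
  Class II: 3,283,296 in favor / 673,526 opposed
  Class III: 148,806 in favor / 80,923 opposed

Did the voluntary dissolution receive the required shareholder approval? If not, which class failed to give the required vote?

Not approved — the Class I shares did not give the required vote.

Class I: a majority of 8780382 is 4390192; 4,390,192 required, 4,388,806 in favor — not approved.
Class II: 4/5 of 4102830 = 3282264; 3,282,264 required, 3,283,296 in favor — approved.
Class III: a majority of 297440 is 148721; 148,721 required, 148,806 in favor — approved.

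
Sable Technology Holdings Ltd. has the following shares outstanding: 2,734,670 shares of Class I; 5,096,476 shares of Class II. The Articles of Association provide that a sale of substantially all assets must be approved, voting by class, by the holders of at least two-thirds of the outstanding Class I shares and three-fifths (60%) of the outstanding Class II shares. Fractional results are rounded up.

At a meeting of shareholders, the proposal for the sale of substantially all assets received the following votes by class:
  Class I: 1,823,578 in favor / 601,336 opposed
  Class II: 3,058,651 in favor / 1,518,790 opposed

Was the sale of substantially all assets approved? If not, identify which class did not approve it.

Approved — every class gave the required vote.

Class I: 2/3 of 2734670 = 1823113.33, rounded up to 1823114; 1,823,114 required, 1,823,578 in favor — approved.
Class II: 3/5 of 5096476 = 3057885.60, rounded up to 3057886; 3,057,886 required, 3,058,651 in favor — approved.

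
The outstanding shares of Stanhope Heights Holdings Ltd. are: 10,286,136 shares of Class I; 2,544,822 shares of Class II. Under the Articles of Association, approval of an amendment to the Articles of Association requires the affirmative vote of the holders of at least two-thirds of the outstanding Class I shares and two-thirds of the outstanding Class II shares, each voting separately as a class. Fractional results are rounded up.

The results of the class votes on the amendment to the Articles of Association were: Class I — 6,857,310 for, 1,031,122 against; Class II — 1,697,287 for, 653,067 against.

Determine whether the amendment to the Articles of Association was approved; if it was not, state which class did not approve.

Not approved — the Class I shares did not give the required vote.

Class I: 2/3 of 10286136 = 6857424; 6,857,424 required, 6,857,310 in favor — not approved.
Class II: 2/3 of 2544822 = 1696548; 1,696,548 required, 1,697,287 in favor — approved.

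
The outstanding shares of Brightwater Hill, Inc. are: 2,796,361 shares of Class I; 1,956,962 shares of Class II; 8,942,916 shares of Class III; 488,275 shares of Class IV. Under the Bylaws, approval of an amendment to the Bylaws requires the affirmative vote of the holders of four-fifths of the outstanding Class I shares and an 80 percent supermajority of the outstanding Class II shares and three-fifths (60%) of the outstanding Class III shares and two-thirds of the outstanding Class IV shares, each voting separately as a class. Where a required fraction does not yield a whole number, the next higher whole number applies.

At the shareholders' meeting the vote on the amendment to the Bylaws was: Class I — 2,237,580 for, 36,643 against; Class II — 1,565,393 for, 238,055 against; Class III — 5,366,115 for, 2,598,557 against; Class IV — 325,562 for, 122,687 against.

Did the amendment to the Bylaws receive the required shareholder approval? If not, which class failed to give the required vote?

Class I: 4/5 of 2796361 = 2237088.80, rounded up to 2237089; 2,237,089 required, 2,237,580 in favor — approved.
Class II: 4/5 of 1956962 = 1565569.60, rounded up to 1565570; 1,565,570 required, 1,565,393 in favor — not approved.
Class III: 3/5 of 8942916 = 5365749.60, rounded up to 5365750; 5,365,750 required, 5,366,115 in favor — approved.
Class IV: 2/3 of 488275 = 325516.67, rounded up to 325517; 325,517 required, 325,562 in favor — approved.

Not approved — the Class II shares did not give the required vote.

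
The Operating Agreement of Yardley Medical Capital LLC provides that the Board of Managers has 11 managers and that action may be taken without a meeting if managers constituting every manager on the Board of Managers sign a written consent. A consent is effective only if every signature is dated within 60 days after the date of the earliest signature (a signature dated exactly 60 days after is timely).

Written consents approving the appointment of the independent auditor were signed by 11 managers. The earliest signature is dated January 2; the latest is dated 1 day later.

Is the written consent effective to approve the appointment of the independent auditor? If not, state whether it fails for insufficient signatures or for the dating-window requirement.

Effective — both the signature and dating-window requirements are satisfied.

Signatures required: the unanimous vote of 11 — unanimous means all 11, so 11 needed; 11 signed. Sufficient.
Dating window: the latest signature is 1 day after the earliest; the limit is 60 days. Within the window.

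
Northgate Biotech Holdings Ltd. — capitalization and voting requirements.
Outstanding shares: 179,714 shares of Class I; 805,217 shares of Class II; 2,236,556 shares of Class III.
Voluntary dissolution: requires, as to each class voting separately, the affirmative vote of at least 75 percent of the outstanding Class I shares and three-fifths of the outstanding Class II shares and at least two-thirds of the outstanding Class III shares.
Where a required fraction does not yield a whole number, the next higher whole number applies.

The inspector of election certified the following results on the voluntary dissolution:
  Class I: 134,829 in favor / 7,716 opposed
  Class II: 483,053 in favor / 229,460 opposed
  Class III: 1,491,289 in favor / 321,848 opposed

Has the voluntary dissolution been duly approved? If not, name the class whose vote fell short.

Not approved — the Class II shares did not give the required vote.

Class I: 3/4 of 179714 = 134785.50, rounded up to 134786; 134,786 required, 134,829 in favor — approved.
Class II: 3/5 of 805217 = 483130.20, rounded up to 483131; 483,131 required, 483,053 in favor — not approved.
Class III: 2/3 of 2236556 = 1491037.33, rounded up to 1491038; 1,491,038 required, 1,491,289 in favor — approved.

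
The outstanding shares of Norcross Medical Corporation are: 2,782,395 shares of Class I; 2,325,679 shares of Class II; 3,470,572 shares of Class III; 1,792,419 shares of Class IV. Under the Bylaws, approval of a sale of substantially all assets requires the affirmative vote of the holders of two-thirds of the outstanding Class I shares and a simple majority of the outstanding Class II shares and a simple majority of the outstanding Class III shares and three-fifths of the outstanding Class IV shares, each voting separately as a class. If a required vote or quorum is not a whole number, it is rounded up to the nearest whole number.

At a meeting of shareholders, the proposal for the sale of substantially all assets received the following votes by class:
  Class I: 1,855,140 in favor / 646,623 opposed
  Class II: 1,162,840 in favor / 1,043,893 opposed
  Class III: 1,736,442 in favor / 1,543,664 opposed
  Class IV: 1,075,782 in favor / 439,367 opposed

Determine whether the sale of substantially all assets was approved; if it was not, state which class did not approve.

Approved — every class gave the required vote.

Class I: 2/3 of 2782395 = 1854930; 1,854,930 required, 1,855,140 in favor — approved.
Class II: a majority of 2325679 is 1162840; 1,162,840 required, 1,162,840 in favor — approved.
Class III: a majority of 3470572 is 1735287; 1,735,287 required, 1,736,442 in favor — approved.
Class IV: 3/5 of 1792419 = 1075451.40, rounded up to 1075452; 1,075,452 required, 1,075,782 in favor — approved.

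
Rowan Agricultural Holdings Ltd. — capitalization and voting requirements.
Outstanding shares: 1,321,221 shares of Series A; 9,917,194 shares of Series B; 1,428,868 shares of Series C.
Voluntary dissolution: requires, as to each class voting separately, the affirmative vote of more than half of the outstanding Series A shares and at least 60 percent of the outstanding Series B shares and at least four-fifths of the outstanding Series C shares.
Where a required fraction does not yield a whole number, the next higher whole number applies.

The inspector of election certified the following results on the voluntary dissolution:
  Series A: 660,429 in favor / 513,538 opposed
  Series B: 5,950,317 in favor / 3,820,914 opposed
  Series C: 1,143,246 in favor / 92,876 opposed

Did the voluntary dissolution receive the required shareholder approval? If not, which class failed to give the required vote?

Not approved — the Series A shares did not give the required vote.

Series A: a majority of 1321221 is 660611; 660,611 required, 660,429 in favor — not approved.
Series B: 3/5 of 9917194 = 5950316.40, rounded up to 5950317; 5,950,317 required, 5,950,317 in favor — approved.
Series C: 4/5 of 1428868 = 1143094.40, rounded up to 1143095; 1,143,095 required, 1,143,246 in favor — approved.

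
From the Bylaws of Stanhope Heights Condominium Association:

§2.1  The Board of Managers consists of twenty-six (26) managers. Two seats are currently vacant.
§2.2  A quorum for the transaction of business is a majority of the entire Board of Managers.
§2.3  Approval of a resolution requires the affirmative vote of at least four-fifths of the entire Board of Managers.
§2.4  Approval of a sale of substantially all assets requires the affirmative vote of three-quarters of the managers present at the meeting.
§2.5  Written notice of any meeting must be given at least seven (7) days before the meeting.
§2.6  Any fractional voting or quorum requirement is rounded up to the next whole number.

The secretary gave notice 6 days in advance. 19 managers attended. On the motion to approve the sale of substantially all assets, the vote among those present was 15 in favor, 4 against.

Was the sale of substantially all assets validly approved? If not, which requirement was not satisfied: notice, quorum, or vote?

Invalid — notice requirement not satisfied.

Notice: 6 days given; 7 required (6 < 7). Not satisfied.
Quorum: 19 present; quorum is 14. Satisfied.
Vote: the sale of substantially all assets requires three-fourths of the managers present (19). 3/4 of 19 = 14.25, rounded up to 15, so 15 affirmative votes are needed; 15 voted in favor. Satisfied.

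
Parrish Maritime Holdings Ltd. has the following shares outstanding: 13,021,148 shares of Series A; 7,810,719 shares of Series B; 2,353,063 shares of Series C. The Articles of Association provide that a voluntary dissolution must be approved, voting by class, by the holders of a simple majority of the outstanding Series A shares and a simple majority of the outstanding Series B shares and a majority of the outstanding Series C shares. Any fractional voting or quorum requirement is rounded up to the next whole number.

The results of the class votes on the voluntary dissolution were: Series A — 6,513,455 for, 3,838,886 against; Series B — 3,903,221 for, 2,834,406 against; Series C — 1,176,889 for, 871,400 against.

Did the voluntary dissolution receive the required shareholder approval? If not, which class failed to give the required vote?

Not approved — the Series B shares did not give the required vote.

Series A: a majority of 13021148 is 6510575; 6,510,575 required, 6,513,455 in favor — approved.
Series B: a majority of 7810719 is 3905360; 3,905,360 required, 3,903,221 in favor — not approved.
Series C: a majority of 2353063 is 1176532; 1,176,532 required, 1,176,889 in favor — approved.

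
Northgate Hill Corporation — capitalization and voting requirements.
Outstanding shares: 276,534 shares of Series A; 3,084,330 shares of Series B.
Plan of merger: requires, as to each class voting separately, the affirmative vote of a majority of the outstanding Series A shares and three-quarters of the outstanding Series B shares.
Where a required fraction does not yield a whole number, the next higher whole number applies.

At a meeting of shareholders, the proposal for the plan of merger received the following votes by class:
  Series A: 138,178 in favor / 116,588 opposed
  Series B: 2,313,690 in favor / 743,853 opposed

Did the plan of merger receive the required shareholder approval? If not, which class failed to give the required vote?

Not approved — the Series A shares did not give the required vote.

Series A: a majority of 276534 is 138268; 138,268 required, 138,178 in favor — not approved.
Series B: 3/4 of 3084330 = 2313247.50, rounded up to 2313248; 2,313,248 required, 2,313,690 in favor — approved.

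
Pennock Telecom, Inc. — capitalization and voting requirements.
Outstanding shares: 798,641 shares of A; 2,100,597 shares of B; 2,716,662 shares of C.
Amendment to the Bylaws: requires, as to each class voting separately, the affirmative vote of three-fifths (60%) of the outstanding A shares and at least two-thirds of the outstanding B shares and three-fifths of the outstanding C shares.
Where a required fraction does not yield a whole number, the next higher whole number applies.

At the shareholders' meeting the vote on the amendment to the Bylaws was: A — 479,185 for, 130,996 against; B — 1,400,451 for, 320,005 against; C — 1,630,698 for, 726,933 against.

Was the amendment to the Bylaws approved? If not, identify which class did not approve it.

Approved — every class gave the required vote.

A: 3/5 of 798641 = 479184.60, rounded up to 479185; 479,185 required, 479,185 in favor — approved.
B: 2/3 of 2100597 = 1400398; 1,400,398 required, 1,400,451 in favor — approved.
C: 3/5 of 2716662 = 1629997.20, rounded up to 1629998; 1,629,998 required, 1,630,698 in favor — approved.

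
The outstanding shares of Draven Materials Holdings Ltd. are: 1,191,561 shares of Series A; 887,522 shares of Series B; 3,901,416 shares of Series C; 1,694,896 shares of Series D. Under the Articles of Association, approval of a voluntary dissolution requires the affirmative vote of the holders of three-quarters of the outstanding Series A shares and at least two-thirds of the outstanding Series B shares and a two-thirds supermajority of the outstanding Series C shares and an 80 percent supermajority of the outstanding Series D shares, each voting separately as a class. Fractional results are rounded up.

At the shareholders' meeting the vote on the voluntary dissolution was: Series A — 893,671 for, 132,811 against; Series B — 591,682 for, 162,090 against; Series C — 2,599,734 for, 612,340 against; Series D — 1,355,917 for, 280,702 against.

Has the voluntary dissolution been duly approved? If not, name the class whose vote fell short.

Not approved — the Series C shares did not give the required vote.

Series A: 3/4 of 1191561 = 893670.75, rounded up to 893671; 893,671 required, 893,671 in favor — approved.
Series B: 2/3 of 887522 = 591681.33, rounded up to 591682; 591,682 required, 591,682 in favor — approved.
Series C: 2/3 of 3901416 = 2600944; 2,600,944 required, 2,599,734 in favor — not approved.
Series D: 4/5 of 1694896 = 1355916.80, rounded up to 1355917; 1,355,917 required, 1,355,917 in favor — approved.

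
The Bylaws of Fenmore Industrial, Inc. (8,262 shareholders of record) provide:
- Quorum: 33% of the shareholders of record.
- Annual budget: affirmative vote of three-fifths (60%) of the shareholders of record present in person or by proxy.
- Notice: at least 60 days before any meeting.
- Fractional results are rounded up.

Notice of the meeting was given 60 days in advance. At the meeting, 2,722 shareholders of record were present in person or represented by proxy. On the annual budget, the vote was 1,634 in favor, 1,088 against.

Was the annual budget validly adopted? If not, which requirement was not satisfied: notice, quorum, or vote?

Invalid — quorum requirement not satisfied.

Notice: 60 days given; 60 required. Satisfied.
Quorum: 33% of 8,262 = 2,726.46, rounded up to 2,727; 2,722 present. Not satisfied.
Vote: requires three-fifths of those present (2,722); 3/5 of 2722 = 1633.20, rounded up to 1634, so 1,634 needed; 1,634 in favor. Satisfied.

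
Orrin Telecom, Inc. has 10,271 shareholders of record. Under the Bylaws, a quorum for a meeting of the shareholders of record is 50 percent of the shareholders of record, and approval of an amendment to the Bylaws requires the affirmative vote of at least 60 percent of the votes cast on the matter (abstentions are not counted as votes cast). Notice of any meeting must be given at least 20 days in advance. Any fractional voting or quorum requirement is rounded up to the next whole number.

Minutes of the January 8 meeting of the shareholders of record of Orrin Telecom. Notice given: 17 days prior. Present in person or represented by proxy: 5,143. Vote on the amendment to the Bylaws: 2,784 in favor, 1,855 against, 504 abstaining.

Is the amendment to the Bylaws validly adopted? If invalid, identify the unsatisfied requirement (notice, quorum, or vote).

Notice: 17 days given; 20 required. Not satisfied.
Quorum: 50% of 10,271 = 5,135.50, rounded up to 5,136; 5,143 present. Satisfied.
Vote: requires three-fifths of the votes cast (5,143 − 504 abstaining = 4,639); 3/5 of 4639 = 2783.40, rounded up to 2784, so 2,784 needed; 2,784 in favor. Satisfied.

Invalid — notice requirement not satisfied.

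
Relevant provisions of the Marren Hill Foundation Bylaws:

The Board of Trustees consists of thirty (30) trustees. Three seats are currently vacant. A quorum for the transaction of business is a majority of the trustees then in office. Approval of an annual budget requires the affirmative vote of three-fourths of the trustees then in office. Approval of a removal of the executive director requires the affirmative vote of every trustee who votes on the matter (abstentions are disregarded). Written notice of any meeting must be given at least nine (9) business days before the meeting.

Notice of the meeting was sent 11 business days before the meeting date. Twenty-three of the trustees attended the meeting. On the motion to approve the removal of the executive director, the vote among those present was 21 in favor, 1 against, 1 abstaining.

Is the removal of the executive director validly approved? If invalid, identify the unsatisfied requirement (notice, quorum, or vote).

Invalid — vote requirement not satisfied.

Notice: 11 business days given; 9 required (11 ≥ 9). Satisfied.
Quorum: 23 present; quorum is 14. Satisfied.
Vote: the removal of the executive director requires the unanimous vote of the votes cast (23 present − 1 abstaining = 22). Unanimous means all 22, so 22 affirmative votes are needed; 21 voted in favor. Not satisfied.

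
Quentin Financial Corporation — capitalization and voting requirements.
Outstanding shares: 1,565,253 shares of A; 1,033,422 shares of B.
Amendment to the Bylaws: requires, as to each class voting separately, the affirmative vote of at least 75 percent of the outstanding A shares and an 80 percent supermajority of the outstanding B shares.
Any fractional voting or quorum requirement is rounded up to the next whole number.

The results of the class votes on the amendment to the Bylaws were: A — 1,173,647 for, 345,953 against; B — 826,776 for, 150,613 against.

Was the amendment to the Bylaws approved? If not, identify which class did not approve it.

Not approved — the A shares did not give the required vote.

A: 3/4 of 1565253 = 1173939.75, rounded up to 1173940; 1,173,940 required, 1,173,647 in favor — not approved.
B: 4/5 of 1033422 = 826737.60, rounded up to 826738; 826,738 required, 826,776 in favor — approved.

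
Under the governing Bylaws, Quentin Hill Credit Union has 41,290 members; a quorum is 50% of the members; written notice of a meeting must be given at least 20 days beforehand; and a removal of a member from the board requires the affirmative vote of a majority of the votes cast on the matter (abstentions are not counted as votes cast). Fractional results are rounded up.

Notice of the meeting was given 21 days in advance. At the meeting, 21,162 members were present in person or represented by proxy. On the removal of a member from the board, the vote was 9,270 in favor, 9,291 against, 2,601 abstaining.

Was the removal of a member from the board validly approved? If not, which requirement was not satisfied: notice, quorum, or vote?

Notice: 21 days given; 20 required. Satisfied.
Quorum: 50% of 41,290 = 20,645; 21,162 present. Satisfied.
Vote: requires a majority of the votes cast (21,162 − 2,601 abstaining = 18,561); a majority of 18561 is 9281, so 9,281 needed; 9,270 in favor. Not satisfied.

Invalid — vote requirement not satisfied.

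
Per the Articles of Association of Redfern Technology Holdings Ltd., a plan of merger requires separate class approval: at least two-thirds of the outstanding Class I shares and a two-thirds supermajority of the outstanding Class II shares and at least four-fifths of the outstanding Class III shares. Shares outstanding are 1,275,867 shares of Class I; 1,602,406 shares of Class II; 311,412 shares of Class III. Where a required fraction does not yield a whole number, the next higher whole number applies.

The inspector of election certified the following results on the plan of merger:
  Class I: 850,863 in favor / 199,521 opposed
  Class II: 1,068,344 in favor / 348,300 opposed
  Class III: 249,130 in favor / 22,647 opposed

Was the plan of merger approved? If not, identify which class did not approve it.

Approved — every class gave the required vote.

Class I: 2/3 of 1275867 = 850578; 850,578 required, 850,863 in favor — approved.
Class II: 2/3 of 1602406 = 1068270.67, rounded up to 1068271; 1,068,271 required, 1,068,344 in favor — approved.
Class III: 4/5 of 311412 = 249129.60, rounded up to 249130; 249,130 required, 249,130 in favor — approved.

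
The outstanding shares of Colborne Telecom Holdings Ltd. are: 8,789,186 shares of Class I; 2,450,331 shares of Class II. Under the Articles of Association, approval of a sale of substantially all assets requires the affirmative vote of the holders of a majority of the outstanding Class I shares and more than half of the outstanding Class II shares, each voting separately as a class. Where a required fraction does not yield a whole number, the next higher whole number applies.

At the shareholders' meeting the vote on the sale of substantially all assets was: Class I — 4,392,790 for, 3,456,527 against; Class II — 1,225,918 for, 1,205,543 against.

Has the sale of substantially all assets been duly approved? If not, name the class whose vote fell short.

Not approved — the Class I shares did not give the required vote.

Class I: a majority of 8789186 is 4394594; 4,394,594 required, 4,392,790 in favor — not approved.
Class II: a majority of 2450331 is 1225166; 1,225,166 required, 1,225,918 in favor — approved.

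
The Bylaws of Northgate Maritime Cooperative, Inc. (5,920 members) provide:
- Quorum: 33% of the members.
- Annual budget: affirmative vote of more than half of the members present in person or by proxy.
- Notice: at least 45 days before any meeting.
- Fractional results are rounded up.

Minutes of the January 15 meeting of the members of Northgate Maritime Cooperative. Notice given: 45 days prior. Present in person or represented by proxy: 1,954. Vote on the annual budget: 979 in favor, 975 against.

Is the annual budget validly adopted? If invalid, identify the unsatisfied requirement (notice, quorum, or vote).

Valid — all requirements satisfied.

Notice: 45 days given; 45 required. Satisfied.
Quorum: 33% of 5,920 = 1,953.60, rounded up to 1,954; 1,954 present. Satisfied.
Vote: requires a majority of those present (1,954); a majority of 1954 is 978, so 978 needed; 979 in favor. Satisfied.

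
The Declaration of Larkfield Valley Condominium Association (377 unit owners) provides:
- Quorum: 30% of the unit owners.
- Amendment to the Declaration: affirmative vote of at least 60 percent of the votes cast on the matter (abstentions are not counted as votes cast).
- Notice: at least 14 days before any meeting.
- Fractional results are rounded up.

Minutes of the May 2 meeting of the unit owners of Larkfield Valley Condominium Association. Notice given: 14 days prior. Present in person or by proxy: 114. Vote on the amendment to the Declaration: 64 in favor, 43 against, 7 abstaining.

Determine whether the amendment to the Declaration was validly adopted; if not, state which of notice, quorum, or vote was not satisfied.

Notice: 14 days given; 14 required. Satisfied.
Quorum: 30% of 377 = 113.10, rounded up to 114; 114 present. Satisfied.
Vote: requires three-fifths of the votes cast (114 − 7 abstaining = 107); 3/5 of 107 = 64.20, rounded up to 65, so 65 needed; 64 in favor. Not satisfied.

Invalid — vote requirement not satisfied.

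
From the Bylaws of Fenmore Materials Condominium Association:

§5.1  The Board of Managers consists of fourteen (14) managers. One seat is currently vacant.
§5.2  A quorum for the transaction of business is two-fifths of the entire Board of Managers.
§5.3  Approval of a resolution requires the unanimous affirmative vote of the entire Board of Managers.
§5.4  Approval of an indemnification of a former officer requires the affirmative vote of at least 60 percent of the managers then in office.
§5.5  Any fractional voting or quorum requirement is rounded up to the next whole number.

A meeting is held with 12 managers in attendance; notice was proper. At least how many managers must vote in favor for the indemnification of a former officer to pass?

8

The indemnification of a former officer requires three-fifths of the managers then in office (13).
3/5 of 13 = 7.80, rounded up to 8.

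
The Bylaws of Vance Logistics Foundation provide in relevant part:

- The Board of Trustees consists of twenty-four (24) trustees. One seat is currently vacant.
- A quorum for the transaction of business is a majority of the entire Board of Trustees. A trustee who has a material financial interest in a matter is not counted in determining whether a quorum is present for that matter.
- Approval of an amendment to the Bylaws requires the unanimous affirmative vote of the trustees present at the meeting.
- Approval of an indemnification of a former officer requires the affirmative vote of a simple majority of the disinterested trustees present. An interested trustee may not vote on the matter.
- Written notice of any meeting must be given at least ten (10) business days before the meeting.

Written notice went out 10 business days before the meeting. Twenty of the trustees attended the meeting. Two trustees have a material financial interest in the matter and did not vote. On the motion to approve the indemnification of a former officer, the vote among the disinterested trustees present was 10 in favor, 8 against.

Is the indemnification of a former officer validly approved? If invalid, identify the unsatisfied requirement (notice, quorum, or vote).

Notice: 10 business days given; 10 required (10 ≥ 10). Satisfied.
Quorum: 20 present, but the 2 interested trustees do not count, leaving 18. Quorum is 13. Satisfied.
Vote: the indemnification of a former officer requires a majority of the disinterested trustees present (20 − 2 = 18). A majority of 18 is 10, so 10 affirmative votes are needed; 10 voted in favor. Satisfied.

Valid — all requirements satisfied.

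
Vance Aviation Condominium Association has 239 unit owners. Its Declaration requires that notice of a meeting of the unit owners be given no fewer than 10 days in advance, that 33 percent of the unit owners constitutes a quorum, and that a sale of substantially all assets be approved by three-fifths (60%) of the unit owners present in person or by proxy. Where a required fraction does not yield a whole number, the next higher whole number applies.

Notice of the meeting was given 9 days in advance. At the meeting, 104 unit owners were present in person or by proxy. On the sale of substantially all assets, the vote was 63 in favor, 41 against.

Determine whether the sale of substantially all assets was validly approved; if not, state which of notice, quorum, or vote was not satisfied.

Invalid — notice requirement not satisfied.

Notice: 9 days given; 10 required. Not satisfied.
Quorum: 33% of 239 = 78.87, rounded up to 79; 104 present. Satisfied.
Vote: requires three-fifths of those present (104); 3/5 of 104 = 62.40, rounded up to 63, so 63 needed; 63 in favor. Satisfied.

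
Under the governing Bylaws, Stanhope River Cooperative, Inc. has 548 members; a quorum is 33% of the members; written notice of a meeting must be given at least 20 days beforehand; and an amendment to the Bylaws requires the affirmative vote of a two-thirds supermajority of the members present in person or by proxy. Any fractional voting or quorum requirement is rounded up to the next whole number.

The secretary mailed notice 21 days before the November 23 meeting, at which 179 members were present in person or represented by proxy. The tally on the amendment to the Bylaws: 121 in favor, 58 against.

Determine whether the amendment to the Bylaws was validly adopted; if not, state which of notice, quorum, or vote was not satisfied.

Notice: 21 days given; 20 required. Satisfied.
Quorum: 33% of 548 = 180.84, rounded up to 181; 179 present. Not satisfied.
Vote: requires two-thirds of those present (179); 2/3 of 179 = 119.33, rounded up to 120, so 120 needed; 121 in favor. Satisfied.

Invalid — quorum requirement not satisfied.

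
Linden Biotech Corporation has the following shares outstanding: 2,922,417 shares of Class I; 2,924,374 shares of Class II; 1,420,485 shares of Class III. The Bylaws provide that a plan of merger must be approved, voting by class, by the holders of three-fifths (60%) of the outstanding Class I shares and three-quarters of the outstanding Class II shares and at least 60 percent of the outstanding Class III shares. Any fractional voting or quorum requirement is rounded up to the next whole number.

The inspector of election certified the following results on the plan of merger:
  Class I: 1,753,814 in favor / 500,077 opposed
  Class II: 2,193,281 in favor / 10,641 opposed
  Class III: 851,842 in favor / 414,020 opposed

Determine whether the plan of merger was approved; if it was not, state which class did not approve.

Class I: 3/5 of 2922417 = 1753450.20, rounded up to 1753451; 1,753,451 required, 1,753,814 in favor — approved.
Class II: 3/4 of 2924374 = 2193280.50, rounded up to 2193281; 2,193,281 required, 2,193,281 in favor — approved.
Class III: 3/5 of 1420485 = 852291; 852,291 required, 851,842 in favor — not approved.

Not approved — the Class III shares did not give the required vote.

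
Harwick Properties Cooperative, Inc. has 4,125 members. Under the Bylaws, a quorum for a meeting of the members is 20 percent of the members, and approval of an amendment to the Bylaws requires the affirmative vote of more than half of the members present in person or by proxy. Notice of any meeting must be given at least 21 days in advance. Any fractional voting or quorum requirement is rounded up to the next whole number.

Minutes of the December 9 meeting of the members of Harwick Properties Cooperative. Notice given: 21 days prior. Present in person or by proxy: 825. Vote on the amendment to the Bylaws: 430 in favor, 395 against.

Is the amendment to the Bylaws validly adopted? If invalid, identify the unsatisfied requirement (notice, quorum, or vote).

Notice: 21 days given; 21 required. Satisfied.
Quorum: 20% of 4,125 = 825; 825 present. Satisfied.
Vote: requires a majority of those present (825); a majority of 825 is 413, so 413 needed; 430 in favor. Satisfied.

Valid — all requirements satisfied.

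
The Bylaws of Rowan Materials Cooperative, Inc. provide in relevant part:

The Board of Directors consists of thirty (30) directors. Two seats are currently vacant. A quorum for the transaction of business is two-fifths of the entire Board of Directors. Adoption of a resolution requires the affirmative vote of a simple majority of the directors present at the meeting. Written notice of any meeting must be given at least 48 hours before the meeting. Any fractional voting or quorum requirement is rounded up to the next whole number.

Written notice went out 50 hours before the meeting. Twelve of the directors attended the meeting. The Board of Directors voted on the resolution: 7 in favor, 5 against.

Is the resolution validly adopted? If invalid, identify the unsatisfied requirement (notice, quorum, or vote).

Notice: 50 hours given; 48 required (50 ≥ 48). Satisfied.
Quorum: 12 present; quorum is 12. Satisfied.
Vote: the resolution requires a majority of the directors present (12). A majority of 12 is 7, so 7 affirmative votes are needed; 7 voted in favor. Satisfied.

Valid — all requirements satisfied.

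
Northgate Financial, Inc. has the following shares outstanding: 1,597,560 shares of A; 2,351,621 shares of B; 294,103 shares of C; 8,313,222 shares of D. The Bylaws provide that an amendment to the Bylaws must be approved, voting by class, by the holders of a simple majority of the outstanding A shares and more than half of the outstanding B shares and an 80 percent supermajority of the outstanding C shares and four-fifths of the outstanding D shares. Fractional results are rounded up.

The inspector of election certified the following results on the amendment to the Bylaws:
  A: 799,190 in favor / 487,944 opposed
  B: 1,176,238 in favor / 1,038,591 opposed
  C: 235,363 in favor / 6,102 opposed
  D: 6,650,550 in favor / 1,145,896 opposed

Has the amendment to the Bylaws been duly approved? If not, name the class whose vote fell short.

Not approved — the D shares did not give the required vote.

A: a majority of 1597560 is 798781; 798,781 required, 799,190 in favor — approved.
B: a majority of 2351621 is 1175811; 1,175,811 required, 1,176,238 in favor — approved.
C: 4/5 of 294103 = 235282.40, rounded up to 235283; 235,283 required, 235,363 in favor — approved.
D: 4/5 of 8313222 = 6650577.60, rounded up to 6650578; 6,650,578 required, 6,650,550 in favor — not approved.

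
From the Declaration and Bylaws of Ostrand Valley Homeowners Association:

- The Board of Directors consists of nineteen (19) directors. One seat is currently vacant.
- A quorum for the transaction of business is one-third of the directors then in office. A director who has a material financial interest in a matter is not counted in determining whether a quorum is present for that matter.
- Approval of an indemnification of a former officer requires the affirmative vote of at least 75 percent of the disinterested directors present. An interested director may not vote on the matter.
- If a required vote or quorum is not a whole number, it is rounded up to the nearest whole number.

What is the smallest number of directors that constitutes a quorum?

6

1/3 of 18 = 6.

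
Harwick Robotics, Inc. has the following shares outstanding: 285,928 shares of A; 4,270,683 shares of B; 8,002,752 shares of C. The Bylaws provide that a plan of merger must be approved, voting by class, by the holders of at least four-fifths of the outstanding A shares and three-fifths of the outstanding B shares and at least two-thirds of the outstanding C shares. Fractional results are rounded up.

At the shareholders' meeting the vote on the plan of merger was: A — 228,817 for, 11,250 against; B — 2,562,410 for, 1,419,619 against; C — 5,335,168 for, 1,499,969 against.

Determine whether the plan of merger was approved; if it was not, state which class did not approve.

A: 4/5 of 285928 = 228742.40, rounded up to 228743; 228,743 required, 228,817 in favor — approved.
B: 3/5 of 4270683 = 2562409.80, rounded up to 2562410; 2,562,410 required, 2,562,410 in favor — approved.
C: 2/3 of 8002752 = 5335168; 5,335,168 required, 5,335,168 in favor — approved.

Approved — every class gave the required vote.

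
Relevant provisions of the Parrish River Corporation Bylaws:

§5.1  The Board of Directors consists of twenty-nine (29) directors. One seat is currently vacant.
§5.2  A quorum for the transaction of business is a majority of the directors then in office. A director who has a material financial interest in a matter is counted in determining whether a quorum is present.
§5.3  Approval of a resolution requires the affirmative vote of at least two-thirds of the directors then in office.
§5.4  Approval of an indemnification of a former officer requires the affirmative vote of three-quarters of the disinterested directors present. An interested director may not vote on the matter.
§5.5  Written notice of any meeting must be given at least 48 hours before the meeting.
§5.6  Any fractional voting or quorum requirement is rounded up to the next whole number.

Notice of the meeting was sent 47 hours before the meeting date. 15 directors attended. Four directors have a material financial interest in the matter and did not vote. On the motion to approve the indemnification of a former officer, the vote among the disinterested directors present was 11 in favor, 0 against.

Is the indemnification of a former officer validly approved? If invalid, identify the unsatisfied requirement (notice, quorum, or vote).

Notice: 47 hours given; 48 required (47 < 48). Not satisfied.
Quorum: 15 present (interested directors count toward quorum); quorum is 15. Satisfied.
Vote: the indemnification of a former officer requires three-fourths of the disinterested directors present (15 − 4 = 11). 3/4 of 11 = 8.25, rounded up to 9, so 9 affirmative votes are needed; 11 voted in favor. Satisfied.

Invalid — notice requirement not satisfied.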